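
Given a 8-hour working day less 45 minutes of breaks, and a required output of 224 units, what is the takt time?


Available = 8×60 - 45 = 435 min
Takt time = 435 / 224
= 1.94 min/unit


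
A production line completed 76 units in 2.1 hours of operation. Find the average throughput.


Throughput = units / time
= 76 / 2.1
= 36.2 units/hour


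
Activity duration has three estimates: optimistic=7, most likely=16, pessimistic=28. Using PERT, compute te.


te = (o + 4m + p) / 6
= (7 + 4×16 + 28) / 6
= (7 + 64 + 28) / 6
= 99 / 6
= 16.50


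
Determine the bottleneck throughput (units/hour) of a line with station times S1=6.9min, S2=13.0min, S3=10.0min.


Bottleneck = longest station time
Station times: [6.9, 13.0, 10.0]
Max = 13.0 min
Rate = 60 / 13.0
= 4.62 units/hour (bottleneck: 13.0min)


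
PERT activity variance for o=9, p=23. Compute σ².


σ² = ((p - o) / 6)² = (p - o)² / 36
= (23 - 9)² / 36
= 14² / 36
= 196 / 36
= 5.4444


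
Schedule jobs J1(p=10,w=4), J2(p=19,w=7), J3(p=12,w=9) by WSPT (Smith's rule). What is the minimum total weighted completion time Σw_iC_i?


WSPT order (by p/w): J3 → J1 → J2
  J3: C=12, w·C=9×12=108
  J1: C=22, w·C=4×22=88
  J2: C=41, w·C=7×41=287
Σ w·C = 483
= 483


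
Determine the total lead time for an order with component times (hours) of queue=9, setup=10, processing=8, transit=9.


Lead time = queue + setup + processing + transit
= 9 + 10 + 8 + 9
= 36 hours


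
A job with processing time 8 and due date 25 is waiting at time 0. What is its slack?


Slack = due - current_time - processing
= 25 - 0 - 8
= 17


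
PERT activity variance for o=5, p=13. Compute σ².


σ² = ((p - o) / 6)² = (p - o)² / 36
= (13 - 5)² / 36
= 8² / 36
= 64 / 36
= 1.7778


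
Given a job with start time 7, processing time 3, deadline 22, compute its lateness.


Completion = 7 + 3 = 10
Lateness = C - d = 10 - 22
= -12


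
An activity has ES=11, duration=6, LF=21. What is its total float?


EF = ES + duration = 11 + 6 = 17
LS = LF - duration = 21 - 6 = 15
Total Float = LF - EF = 21 - 17
(or LS - ES = 15 - 11)
= 4


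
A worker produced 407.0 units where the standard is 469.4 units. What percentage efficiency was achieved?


Efficiency = (actual / standard) × 100
= (407.0 / 469.4) × 100
= 86.7%


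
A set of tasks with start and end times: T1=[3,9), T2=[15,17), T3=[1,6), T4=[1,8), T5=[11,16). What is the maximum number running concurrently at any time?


Check each time point for overlaps:
  t=3: 3 tasks active (T1, T3, T4)
Max concurrent = 3


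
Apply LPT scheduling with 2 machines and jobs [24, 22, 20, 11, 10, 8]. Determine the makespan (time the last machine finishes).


Jobs (LPT sorted): [24, 22, 20, 11, 10, 8]
Machines: 2
  J=24 → Machine 1 (load: 0+24=24)
  J=22 → Machine 2 (load: 0+22=22)
  J=20 → Machine 2 (load: 22+20=42)
  J=11 → Machine 1 (load: 24+11=35)
  J=10 → Machine 1 (load: 35+10=45)
  J=8 → Machine 2 (load: 42+8=50)
Machine loads: [45, 50]
Makespan = max = 50 time units


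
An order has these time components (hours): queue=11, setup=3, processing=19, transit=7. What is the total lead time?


Lead time = queue + setup + processing + transit
= 11 + 3 + 19 + 7
= 40 hours


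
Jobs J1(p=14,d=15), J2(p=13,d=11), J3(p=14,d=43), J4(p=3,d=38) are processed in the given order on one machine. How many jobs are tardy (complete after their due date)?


Completion vs due date:
  J1: C=14, d=15 → on time
  J2: C=27, d=11 → TARDY
  J3: C=41, d=43 → on time
  J4: C=44, d=38 → TARDY
Tardy jobs: J2, J4
Count = 2


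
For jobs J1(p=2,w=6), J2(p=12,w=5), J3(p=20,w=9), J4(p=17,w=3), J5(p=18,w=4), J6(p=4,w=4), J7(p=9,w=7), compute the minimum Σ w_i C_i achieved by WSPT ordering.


WSPT order (by p/w): J1 → J6 → J7 → J3 → J2 → J5 → J4
  J1: C=2, w·C=6×2=12
  J6: C=6, w·C=4×6=24
  J7: C=15, w·C=7×15=105
  J3: C=35, w·C=9×35=315
  J2: C=47, w·C=5×47=235
  J5: C=65, w·C=4×65=260
  J4: C=82, w·C=3×82=246
Σ w·C = 1197
= 1197


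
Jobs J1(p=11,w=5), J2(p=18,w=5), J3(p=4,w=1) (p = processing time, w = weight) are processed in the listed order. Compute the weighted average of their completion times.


Completion times:
  J1: C=11, w×C=5×11=55
  J2: C=29, w×C=5×29=145
  J3: C=33, w×C=1×33=33
Sum w×C = 233
Sum w = 11
Weighted avg = 233/11
= 21.18


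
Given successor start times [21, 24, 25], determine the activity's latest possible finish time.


LF = min of all successor start times
Successors start at: [21, 24, 25]
LF = min(21, 24, 25)
= 21


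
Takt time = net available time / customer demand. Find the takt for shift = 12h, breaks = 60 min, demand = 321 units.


Available = 12×60 - 60 = 660 min
Takt time = 660 / 321
= 2.06 min/unit


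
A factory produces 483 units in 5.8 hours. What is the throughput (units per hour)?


Throughput = units / time
= 483 / 5.8
= 83.3 units/hour


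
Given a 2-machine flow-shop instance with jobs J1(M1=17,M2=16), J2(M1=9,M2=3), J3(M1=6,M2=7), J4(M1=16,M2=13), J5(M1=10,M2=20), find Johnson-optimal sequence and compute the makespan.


Johnson's rule:
Group 1 (M1≤M2, sort by M1): ['J3', 'J5']
Group 2 (M1>M2, sort desc M2): ['J1', 'J4', 'J2']
Sequence: J3 → J5 → J1 → J4 → J2
Makespan calculation:
  J3: M1 done=6, M2 done=13
  J5: M1 done=16, M2 done=36
  J1: M1 done=33, M2 done=52
  J4: M1 done=49, M2 done=65
  J2: M1 done=58, M2 done=68
= Sequence: J3 → J5 → J1 → J4 → J2, Makespan: 68


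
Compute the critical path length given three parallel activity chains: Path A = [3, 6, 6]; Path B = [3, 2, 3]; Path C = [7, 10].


Path A: 3 + 6 + 6 = 15
Path B: 3 + 2 + 3 = 8
Path C: 7 + 10 = 17
Critical path = longest = max(15, 8, 17)
= 17 (Path C)


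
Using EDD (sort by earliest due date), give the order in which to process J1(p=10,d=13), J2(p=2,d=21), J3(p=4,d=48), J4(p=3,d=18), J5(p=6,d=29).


EDD: sort by earliest due date
  J1: d=13, p=10
  J4: d=18, p=3
  J2: d=21, p=2
  J5: d=29, p=6
  J3: d=48, p=4
Order: J1 → J4 → J2 → J5 → J3


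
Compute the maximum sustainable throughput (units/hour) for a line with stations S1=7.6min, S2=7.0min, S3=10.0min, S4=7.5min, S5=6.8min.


Bottleneck = longest station time
Station times: [7.6, 7.0, 10.0, 7.5, 6.8]
Max = 10.0 min
Rate = 60 / 10.0
= 6.00 units/hour (bottleneck: 10.0min)


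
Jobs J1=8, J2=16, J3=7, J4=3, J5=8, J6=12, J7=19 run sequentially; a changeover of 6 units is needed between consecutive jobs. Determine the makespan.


Makespan = Σ processing + (n-1) × setup
= (8 + 16 + 7 + 3 + 8 + 12 + 19) + (7-1)×6
= 73 + 36
= 109 time units


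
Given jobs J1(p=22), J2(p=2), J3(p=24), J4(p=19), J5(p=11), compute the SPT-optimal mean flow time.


SPT order: J2 → J5 → J4 → J1 → J3
Completion times:
  J2: C=2
  J5: C=13
  J4: C=32
  J1: C=54
  J3: C=78
Sum = 179, n = 5
Mean flow = 179/5
= 35.80


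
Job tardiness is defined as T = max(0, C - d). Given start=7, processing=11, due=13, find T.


Completion = start + processing = 7 + 11 = 18
Tardiness = max(0, C - d) = max(0, 18 - 13)
= max(0, 5)
= 5


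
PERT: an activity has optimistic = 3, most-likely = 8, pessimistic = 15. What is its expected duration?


te = (o + 4m + p) / 6
= (3 + 4×8 + 15) / 6
= (3 + 32 + 15) / 6
= 50 / 6
= 8.33


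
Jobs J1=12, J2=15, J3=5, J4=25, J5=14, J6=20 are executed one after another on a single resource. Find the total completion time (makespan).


Sequential makespan: sum all processing times
= 12 + 15 + 5 + 25 + 14 + 20
= 91 time units


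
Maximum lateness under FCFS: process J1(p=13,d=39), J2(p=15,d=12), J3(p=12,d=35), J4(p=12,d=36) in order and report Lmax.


Lateness per job (L = C - d):
  J1: C=13, d=39, L=-26
  J2: C=28, d=12, L=16
  J3: C=40, d=35, L=5
  J4: C=52, d=36, L=16
Lmax = max(-26, 16, 5, 16)
= 16


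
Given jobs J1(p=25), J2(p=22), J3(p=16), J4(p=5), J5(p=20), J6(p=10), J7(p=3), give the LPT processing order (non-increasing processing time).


LPT: sort by longest processing time first
  J1: p=25
  J2: p=22
  J5: p=20
  J3: p=16
  J6: p=10
  J4: p=5
  J7: p=3
Order: J1 → J2 → J5 → J3 → J6 → J4 → J7


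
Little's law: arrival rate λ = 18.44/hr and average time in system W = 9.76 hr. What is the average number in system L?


Little's law: L = λ × W
= 18.44 × 9.76
= 179.97


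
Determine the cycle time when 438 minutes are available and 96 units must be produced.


Cycle time = available time / demand
= 438 / 96
= 4.56 min/unit


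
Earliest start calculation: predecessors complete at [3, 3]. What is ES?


ES = max of all predecessor completion times
Predecessors: [3, 3]
ES = max(3, 3)
= 3


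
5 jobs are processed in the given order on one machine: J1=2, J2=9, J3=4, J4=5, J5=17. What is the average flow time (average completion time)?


Completion times:
  J1: completes at 2
  J2: completes at 11
  J3: completes at 15
  J4: completes at 20
  J5: completes at 37
Sum = 85
Average = 85/5
= 17.00


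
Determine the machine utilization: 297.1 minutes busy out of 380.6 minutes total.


Utilization = busy / total × 100
= 297.1 / 380.6 × 100
= 78.1%


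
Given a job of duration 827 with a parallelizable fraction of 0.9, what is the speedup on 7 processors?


Amdahl's law: T_p = T × ((1-p) + p/N)
= 827 × ((1-0.9) + 0.9/7)
= 827 × (0.10 + 0.1286)
= 827 × 0.2286
= 189.03
Speedup = 827/189.03
= 4.38×


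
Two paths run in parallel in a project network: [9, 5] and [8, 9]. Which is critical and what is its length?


Path A: 9 + 5 = 14
Path B: 8 + 9 = 17
Critical path = longest = max(14, 17)
= 17 (Path B)


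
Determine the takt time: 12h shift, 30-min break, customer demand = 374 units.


Available = 12×60 - 30 = 690 min
Takt time = 690 / 374
= 1.84 min/unit


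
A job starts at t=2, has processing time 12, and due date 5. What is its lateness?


Completion = 2 + 12 = 14
Lateness = C - d = 14 - 5
= 9


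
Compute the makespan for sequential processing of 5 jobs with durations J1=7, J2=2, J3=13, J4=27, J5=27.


Sequential makespan: sum all processing times
= 7 + 2 + 13 + 27 + 27
= 76 time units


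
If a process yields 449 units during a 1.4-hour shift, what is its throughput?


Throughput = units / time
= 449 / 1.4
= 320.7 units/hour


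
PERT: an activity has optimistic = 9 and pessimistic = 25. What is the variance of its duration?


σ² = ((p - o) / 6)² = (p - o)² / 36
= (25 - 9)² / 36
= 16² / 36
= 256 / 36
= 7.1111


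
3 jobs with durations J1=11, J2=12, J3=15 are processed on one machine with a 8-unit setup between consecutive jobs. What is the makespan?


Makespan = Σ processing + (n-1) × setup
= (11 + 12 + 15) + (3-1)×8
= 38 + 16
= 54 time units


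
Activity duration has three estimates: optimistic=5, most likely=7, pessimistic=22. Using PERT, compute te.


te = (o + 4m + p) / 6
= (5 + 4×7 + 22) / 6
= (5 + 28 + 22) / 6
= 55 / 6
= 9.17


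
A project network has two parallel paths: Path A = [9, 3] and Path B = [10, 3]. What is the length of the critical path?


Path A: 9 + 3 = 12
Path B: 10 + 3 = 13
Critical path = longest = max(12, 13)
= 13 (Path B)


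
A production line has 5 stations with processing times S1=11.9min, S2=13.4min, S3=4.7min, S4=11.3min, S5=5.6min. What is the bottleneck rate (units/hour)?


Bottleneck = longest station time
Station times: [11.9, 13.4, 4.7, 11.3, 5.6]
Max = 13.4 min
Rate = 60 / 13.4
= 4.48 units/hour (bottleneck: 13.4min)


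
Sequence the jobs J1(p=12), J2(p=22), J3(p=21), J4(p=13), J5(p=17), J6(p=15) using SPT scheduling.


SPT: sort by shortest processing time
  J1: p=12
  J4: p=13
  J6: p=15
  J5: p=17
  J3: p=21
  J2: p=22
Order: J1 → J4 → J6 → J5 → J3 → J2


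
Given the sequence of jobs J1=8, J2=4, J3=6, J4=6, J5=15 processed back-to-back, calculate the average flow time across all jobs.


Completion times:
  J1: completes at 8
  J2: completes at 12
  J3: completes at 18
  J4: completes at 24
  J5: completes at 39
Sum = 101
Average = 101/5
= 20.20


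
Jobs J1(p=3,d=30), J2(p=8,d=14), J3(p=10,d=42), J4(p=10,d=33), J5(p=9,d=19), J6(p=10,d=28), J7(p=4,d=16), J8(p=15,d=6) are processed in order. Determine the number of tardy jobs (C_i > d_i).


Completion vs due date:
  J1: C=3, d=30 → on time
  J2: C=11, d=14 → on time
  J3: C=21, d=42 → on time
  J4: C=31, d=33 → on time
  J5: C=40, d=19 → TARDY
  J6: C=50, d=28 → TARDY
  J7: C=54, d=16 → TARDY
  J8: C=69, d=6 → TARDY
Tardy jobs: J5, J6, J7, J8
Count = 4


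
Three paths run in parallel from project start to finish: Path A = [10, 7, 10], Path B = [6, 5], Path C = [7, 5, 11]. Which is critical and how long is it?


Path A: 10 + 7 + 10 = 27
Path B: 6 + 5 = 11
Path C: 7 + 5 + 11 = 23
Critical path = longest = max(27, 11, 23)
= 27 (Path A)


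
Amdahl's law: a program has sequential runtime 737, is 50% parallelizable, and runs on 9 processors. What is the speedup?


Amdahl's law: T_p = T × ((1-p) + p/N)
= 737 × ((1-0.5) + 0.5/9)
= 737 × (0.50 + 0.0556)
= 737 × 0.5556
= 409.44
Speedup = 737/409.44
= 1.80×


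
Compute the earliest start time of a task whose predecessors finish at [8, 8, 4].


ES = max of all predecessor completion times
Predecessors: [8, 8, 4]
ES = max(8, 8, 4)
= 8


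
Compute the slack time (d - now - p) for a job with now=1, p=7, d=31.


Slack = due - current_time - processing
= 31 - 1 - 7
= 23


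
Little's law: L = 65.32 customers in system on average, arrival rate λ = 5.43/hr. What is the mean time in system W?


Little's law: L = λW → W = L / λ
= 65.32 / 5.43
= 12.03 hours


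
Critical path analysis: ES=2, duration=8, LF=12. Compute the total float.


EF = ES + duration = 2 + 8 = 10
LS = LF - duration = 12 - 8 = 4
Total Float = LF - EF = 12 - 10
(or LS - ES = 4 - 2)
= 2


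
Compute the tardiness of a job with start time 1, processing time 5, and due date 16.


Completion = start + processing = 1 + 5 = 6
Tardiness = max(0, C - d) = max(0, 6 - 16)
= max(0, -10)
= 0


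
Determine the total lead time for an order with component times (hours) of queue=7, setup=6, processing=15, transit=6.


Lead time = queue + setup + processing + transit
= 7 + 6 + 15 + 6
= 34 hours


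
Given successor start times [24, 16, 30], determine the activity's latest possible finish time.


LF = min of all successor start times
Successors start at: [24, 16, 30]
LF = min(24, 16, 30)
= 16


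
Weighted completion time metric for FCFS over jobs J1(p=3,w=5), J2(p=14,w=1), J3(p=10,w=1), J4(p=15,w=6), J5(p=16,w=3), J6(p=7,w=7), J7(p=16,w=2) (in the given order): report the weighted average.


Completion times:
  J1: C=3, w×C=5×3=15
  J2: C=17, w×C=1×17=17
  J3: C=27, w×C=1×27=27
  J4: C=42, w×C=6×42=252
  J5: C=58, w×C=3×58=174
  J6: C=65, w×C=7×65=455
  J7: C=81, w×C=2×81=162
Sum w×C = 1102
Sum w = 25
Weighted avg = 1102/25
= 44.08


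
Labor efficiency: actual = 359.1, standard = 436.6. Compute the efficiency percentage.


Efficiency = (actual / standard) × 100
= (359.1 / 436.6) × 100
= 82.2%


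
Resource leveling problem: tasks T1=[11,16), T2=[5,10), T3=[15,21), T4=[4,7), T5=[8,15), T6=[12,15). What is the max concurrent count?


Check each time point for overlaps:
  t=12: 3 tasks active (T1, T5, T6)
Max concurrent = 3


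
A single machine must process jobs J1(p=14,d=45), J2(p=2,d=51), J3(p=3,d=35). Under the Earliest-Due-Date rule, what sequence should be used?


EDD: sort by earliest due date
  J3: d=35, p=3
  J1: d=45, p=14
  J2: d=51, p=2
Order: J3 → J1 → J2


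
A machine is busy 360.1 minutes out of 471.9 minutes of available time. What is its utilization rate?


Utilization = busy / total × 100
= 360.1 / 471.9 × 100
= 76.3%


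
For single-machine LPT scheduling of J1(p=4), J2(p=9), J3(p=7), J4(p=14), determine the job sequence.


LPT: sort by longest processing time first
  J4: p=14
  J2: p=9
  J3: p=7
  J1: p=4
Order: J4 → J2 → J3 → J1


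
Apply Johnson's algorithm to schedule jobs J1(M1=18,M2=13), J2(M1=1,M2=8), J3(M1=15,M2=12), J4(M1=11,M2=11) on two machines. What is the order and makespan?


Johnson's rule:
Group 1 (M1≤M2, sort by M1): ['J2', 'J4']
Group 2 (M1>M2, sort desc M2): ['J1', 'J3']
Sequence: J2 → J4 → J1 → J3
Makespan calculation:
  J2: M1 done=1, M2 done=9
  J4: M1 done=12, M2 done=23
  J1: M1 done=30, M2 done=43
  J3: M1 done=45, M2 done=57
= Sequence: J2 → J4 → J1 → J3, Makespan: 57


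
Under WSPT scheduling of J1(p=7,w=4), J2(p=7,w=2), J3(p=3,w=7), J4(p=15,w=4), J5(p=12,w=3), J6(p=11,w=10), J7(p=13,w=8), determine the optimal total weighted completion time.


WSPT order (by p/w): J3 → J6 → J7 → J1 → J2 → J4 → J5
  J3: C=3, w·C=7×3=21
  J6: C=14, w·C=10×14=140
  J7: C=27, w·C=8×27=216
  J1: C=34, w·C=4×34=136
  J2: C=41, w·C=2×41=82
  J4: C=56, w·C=4×56=224
  J5: C=68, w·C=3×68=204
Σ w·C = 1023
= 1023


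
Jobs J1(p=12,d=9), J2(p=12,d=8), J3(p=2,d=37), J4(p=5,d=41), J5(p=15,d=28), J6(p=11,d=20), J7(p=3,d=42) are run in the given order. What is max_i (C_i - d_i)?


Lateness per job (L = C - d):
  J1: C=12, d=9, L=3
  J2: C=24, d=8, L=16
  J3: C=26, d=37, L=-11
  J4: C=31, d=41, L=-10
  J5: C=46, d=28, L=18
  J6: C=57, d=20, L=37
  J7: C=60, d=42, L=18
Lmax = max(3, 16, -11, -10, 18, 37, 18)
= 37


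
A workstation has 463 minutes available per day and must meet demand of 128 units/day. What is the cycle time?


Cycle time = available time / demand
= 463 / 128
= 3.62 min/unit


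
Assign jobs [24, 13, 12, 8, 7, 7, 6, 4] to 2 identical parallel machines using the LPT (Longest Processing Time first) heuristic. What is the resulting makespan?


Jobs (LPT sorted): [24, 13, 12, 8, 7, 7, 6, 4]
Machines: 2
  J=24 → Machine 1 (load: 0+24=24)
  J=13 → Machine 2 (load: 0+13=13)
  J=12 → Machine 2 (load: 13+12=25)
  J=8 → Machine 1 (load: 24+8=32)
  J=7 → Machine 2 (load: 25+7=32)
  J=7 → Machine 1 (load: 32+7=39)
  J=6 → Machine 2 (load: 32+6=38)
  J=4 → Machine 2 (load: 38+4=42)
Machine loads: [39, 42]
Makespan = max = 42 time units


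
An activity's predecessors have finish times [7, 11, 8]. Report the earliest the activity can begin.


ES = max of all predecessor completion times
Predecessors: [7, 11, 8]
ES = max(7, 11, 8)
= 11


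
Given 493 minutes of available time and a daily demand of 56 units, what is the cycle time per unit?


Cycle time = available time / demand
= 493 / 56
= 8.80 min/unit


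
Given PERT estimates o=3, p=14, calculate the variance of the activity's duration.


σ² = ((p - o) / 6)² = (p - o)² / 36
= (14 - 3)² / 36
= 11² / 36
= 121 / 36
= 3.3611


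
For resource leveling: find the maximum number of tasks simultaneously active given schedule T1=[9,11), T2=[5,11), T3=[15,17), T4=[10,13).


Check each time point for overlaps:
  t=10: 3 tasks active (T1, T2, T4)
Max concurrent = 3


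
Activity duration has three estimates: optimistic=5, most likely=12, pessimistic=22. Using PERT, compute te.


te = (o + 4m + p) / 6
= (5 + 4×12 + 22) / 6
= (5 + 48 + 22) / 6
= 75 / 6
= 12.50


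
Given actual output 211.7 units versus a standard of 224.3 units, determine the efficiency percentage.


Efficiency = (actual / standard) × 100
= (211.7 / 224.3) × 100
= 94.4%


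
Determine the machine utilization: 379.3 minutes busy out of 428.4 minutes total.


Utilization = busy / total × 100
= 379.3 / 428.4 × 100
= 88.5%


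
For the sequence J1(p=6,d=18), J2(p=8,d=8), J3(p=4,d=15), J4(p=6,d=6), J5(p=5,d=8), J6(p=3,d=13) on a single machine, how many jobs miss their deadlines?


Completion vs due date:
  J1: C=6, d=18 → on time
  J2: C=14, d=8 → TARDY
  J3: C=18, d=15 → TARDY
  J4: C=24, d=6 → TARDY
  J5: C=29, d=8 → TARDY
  J6: C=32, d=13 → TARDY
Tardy jobs: J2, J3, J4, J5, J6
Count = 5


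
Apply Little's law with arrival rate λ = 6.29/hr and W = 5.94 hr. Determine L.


Little's law: L = λ × W
= 6.29 × 5.94
= 37.36


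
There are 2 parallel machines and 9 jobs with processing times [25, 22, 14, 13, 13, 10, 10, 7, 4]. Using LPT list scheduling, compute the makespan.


Jobs (LPT sorted): [25, 22, 14, 13, 13, 10, 10, 7, 4]
Machines: 2
  J=25 → Machine 1 (load: 0+25=25)
  J=22 → Machine 2 (load: 0+22=22)
  J=14 → Machine 2 (load: 22+14=36)
  J=13 → Machine 1 (load: 25+13=38)
  J=13 → Machine 2 (load: 36+13=49)
  J=10 → Machine 1 (load: 38+10=48)
  J=10 → Machine 1 (load: 48+10=58)
  J=7 → Machine 2 (load: 49+7=56)
  J=4 → Machine 2 (load: 56+4=60)
Machine loads: [58, 60]
Makespan = max = 60 time units


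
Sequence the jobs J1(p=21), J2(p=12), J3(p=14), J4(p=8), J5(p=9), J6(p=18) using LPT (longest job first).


LPT: sort by longest processing time first
  J1: p=21
  J6: p=18
  J3: p=14
  J2: p=12
  J5: p=9
  J4: p=8
Order: J1 → J6 → J3 → J2 → J5 → J4


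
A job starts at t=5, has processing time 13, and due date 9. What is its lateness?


Completion = 5 + 13 = 18
Lateness = C - d = 18 - 9
= 9


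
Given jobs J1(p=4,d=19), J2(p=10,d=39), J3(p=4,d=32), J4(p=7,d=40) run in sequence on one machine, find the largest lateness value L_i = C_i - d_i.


Lateness per job (L = C - d):
  J1: C=4, d=19, L=-15
  J2: C=14, d=39, L=-25
  J3: C=18, d=32, L=-14
  J4: C=25, d=40, L=-15
Lmax = max(-15, -25, -14, -15)
= -14


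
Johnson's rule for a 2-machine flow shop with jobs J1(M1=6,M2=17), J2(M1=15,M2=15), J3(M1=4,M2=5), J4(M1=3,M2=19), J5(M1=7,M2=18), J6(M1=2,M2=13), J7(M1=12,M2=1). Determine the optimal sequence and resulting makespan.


Johnson's rule:
Group 1 (M1≤M2, sort by M1): ['J6', 'J4', 'J3', 'J1', 'J5', 'J2']
Group 2 (M1>M2, sort desc M2): ['J7']
Sequence: J6 → J4 → J3 → J1 → J5 → J2 → J7
Makespan calculation:
  J6: M1 done=2, M2 done=15
  J4: M1 done=5, M2 done=34
  J3: M1 done=9, M2 done=39
  J1: M1 done=15, M2 done=56
  J5: M1 done=22, M2 done=74
  J2: M1 done=37, M2 done=89
  J7: M1 done=49, M2 done=90
= Sequence: J6 → J4 → J3 → J1 → J5 → J2 → J7, Makespan: 90


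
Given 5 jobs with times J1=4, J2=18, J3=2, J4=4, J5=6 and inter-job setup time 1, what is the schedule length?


Makespan = Σ processing + (n-1) × setup
= (4 + 18 + 2 + 4 + 6) + (5-1)×1
= 34 + 4
= 38 time units


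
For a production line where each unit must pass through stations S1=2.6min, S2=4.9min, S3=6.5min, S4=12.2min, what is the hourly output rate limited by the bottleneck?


Bottleneck = longest station time
Station times: [2.6, 4.9, 6.5, 12.2]
Max = 12.2 min
Rate = 60 / 12.2
= 4.92 units/hour (bottleneck: 12.2min)


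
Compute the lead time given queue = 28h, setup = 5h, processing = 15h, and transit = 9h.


Lead time = queue + setup + processing + transit
= 28 + 5 + 15 + 9
= 57 hours


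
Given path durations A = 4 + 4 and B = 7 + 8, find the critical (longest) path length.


Path A: 4 + 4 = 8
Path B: 7 + 8 = 15
Critical path = longest = max(8, 15)
= 15 (Path B)


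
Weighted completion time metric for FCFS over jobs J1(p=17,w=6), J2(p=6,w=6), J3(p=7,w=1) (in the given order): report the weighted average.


Completion times:
  J1: C=17, w×C=6×17=102
  J2: C=23, w×C=6×23=138
  J3: C=30, w×C=1×30=30
Sum w×C = 270
Sum w = 13
Weighted avg = 270/13
= 20.77


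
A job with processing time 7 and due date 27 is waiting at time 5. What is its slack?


Slack = due - current_time - processing
= 27 - 5 - 7
= 15


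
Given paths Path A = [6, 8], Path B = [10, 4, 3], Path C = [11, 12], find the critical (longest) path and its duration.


Path A: 6 + 8 = 14
Path B: 10 + 4 + 3 = 17
Path C: 11 + 12 = 23
Critical path = longest = max(14, 17, 23)
= 23 (Path C)


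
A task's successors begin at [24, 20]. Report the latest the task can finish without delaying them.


LF = min of all successor start times
Successors start at: [24, 20]
LF = min(24, 20)
= 20


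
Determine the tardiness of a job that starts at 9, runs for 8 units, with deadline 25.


Completion = start + processing = 9 + 8 = 17
Tardiness = max(0, C - d) = max(0, 17 - 25)
= max(0, -8)
= 0


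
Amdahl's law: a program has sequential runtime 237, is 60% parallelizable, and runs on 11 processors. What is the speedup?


Amdahl's law: T_p = T × ((1-p) + p/N)
= 237 × ((1-0.6) + 0.6/11)
= 237 × (0.40 + 0.0545)
= 237 × 0.4545
= 107.73
Speedup = 237/107.73
= 2.20×


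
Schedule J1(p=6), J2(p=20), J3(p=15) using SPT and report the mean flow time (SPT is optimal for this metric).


SPT order: J1 → J3 → J2
Completion times:
  J1: C=6
  J3: C=21
  J2: C=41
Sum = 68, n = 3
Mean flow = 68/3
= 22.67


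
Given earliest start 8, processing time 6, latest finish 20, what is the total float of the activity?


EF = ES + duration = 8 + 6 = 14
LS = LF - duration = 20 - 6 = 14
Total Float = LF - EF = 20 - 14
(or LS - ES = 14 - 8)
= 6


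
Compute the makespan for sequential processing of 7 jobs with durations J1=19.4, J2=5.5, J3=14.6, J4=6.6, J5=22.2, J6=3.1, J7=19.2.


Sequential makespan: sum all processing times
= 19.4 + 5.5 + 14.6 + 6.6 + 22.2 + 3.1 + 19.2
= 90.6 time units


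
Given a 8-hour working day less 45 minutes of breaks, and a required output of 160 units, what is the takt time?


Available = 8×60 - 45 = 435 min
Takt time = 435 / 160
= 2.72 min/unit


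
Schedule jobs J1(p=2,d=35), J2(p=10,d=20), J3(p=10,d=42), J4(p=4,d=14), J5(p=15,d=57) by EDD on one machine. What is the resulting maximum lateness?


EDD order: J4 → J2 → J1 → J3 → J5
Completion and lateness:
  J4: C=4, d=14, L=4-14=-10
  J2: C=14, d=20, L=14-20=-6
  J1: C=16, d=35, L=16-35=-19
  J3: C=26, d=42, L=26-42=-16
  J5: C=41, d=57, L=41-57=-16
Lmax = max(-10, -6, -19, -16, -16)
= -6


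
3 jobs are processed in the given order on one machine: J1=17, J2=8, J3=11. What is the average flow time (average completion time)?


Completion times:
  J1: completes at 17
  J2: completes at 25
  J3: completes at 36
Sum = 78
Average = 78/3
= 26.00


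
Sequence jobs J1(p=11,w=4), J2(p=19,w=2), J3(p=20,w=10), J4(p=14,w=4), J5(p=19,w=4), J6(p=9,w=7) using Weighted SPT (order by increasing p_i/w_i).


WSPT (Smith's rule): sort by p/w ascending
  J6: p/w = 9/7 = 1.286
  J3: p/w = 20/10 = 2.000
  J1: p/w = 11/4 = 2.750
  J4: p/w = 14/4 = 3.500
  J5: p/w = 19/4 = 4.750
  J2: p/w = 19/2 = 9.500
Order: J6 → J3 → J1 → J4 → J5 → J2


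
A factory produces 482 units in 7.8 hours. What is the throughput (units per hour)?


Throughput = units / time
= 482 / 7.8
= 61.8 units/hour


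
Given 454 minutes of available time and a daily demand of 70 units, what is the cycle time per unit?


Cycle time = available time / demand
= 454 / 70
= 6.49 min/unit


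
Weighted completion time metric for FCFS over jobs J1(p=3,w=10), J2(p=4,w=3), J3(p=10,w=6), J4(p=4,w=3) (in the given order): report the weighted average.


Completion times:
  J1: C=3, w×C=10×3=30
  J2: C=7, w×C=3×7=21
  J3: C=17, w×C=6×17=102
  J4: C=21, w×C=3×21=63
Sum w×C = 216
Sum w = 22
Weighted avg = 216/22
= 9.82


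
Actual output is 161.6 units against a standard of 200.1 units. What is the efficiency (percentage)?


Efficiency = (actual / standard) × 100
= (161.6 / 200.1) × 100
= 80.8%


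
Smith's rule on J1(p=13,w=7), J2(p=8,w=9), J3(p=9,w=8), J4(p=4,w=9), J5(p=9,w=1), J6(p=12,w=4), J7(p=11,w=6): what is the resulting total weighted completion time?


WSPT order (by p/w): J4 → J2 → J3 → J7 → J1 → J6 → J5
  J4: C=4, w·C=9×4=36
  J2: C=12, w·C=9×12=108
  J3: C=21, w·C=8×21=168
  J7: C=32, w·C=6×32=192
  J1: C=45, w·C=7×45=315
  J6: C=57, w·C=4×57=228
  J5: C=66, w·C=1×66=66
Σ w·C = 1113
= 1113


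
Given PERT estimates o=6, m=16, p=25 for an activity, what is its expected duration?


te = (o + 4m + p) / 6
= (6 + 4×16 + 25) / 6
= (6 + 64 + 25) / 6
= 95 / 6
= 15.83


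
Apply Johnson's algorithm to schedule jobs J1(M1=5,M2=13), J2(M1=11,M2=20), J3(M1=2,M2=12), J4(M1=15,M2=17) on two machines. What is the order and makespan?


Johnson's rule:
Group 1 (M1≤M2, sort by M1): ['J3', 'J1', 'J2', 'J4']
Group 2 (M1>M2, sort desc M2): []
Sequence: J3 → J1 → J2 → J4
Makespan calculation:
  J3: M1 done=2, M2 done=14
  J1: M1 done=7, M2 done=27
  J2: M1 done=18, M2 done=47
  J4: M1 done=33, M2 done=64
= Sequence: J3 → J1 → J2 → J4, Makespan: 64


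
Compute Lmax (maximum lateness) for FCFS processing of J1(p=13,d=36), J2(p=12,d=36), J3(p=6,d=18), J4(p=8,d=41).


Lateness per job (L = C - d):
  J1: C=13, d=36, L=-23
  J2: C=25, d=36, L=-11
  J3: C=31, d=18, L=13
  J4: C=39, d=41, L=-2
Lmax = max(-23, -11, 13, -2)
= 13


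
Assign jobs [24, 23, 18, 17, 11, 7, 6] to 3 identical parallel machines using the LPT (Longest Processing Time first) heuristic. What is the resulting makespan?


Jobs (LPT sorted): [24, 23, 18, 17, 11, 7, 6]
Machines: 3
  J=24 → Machine 1 (load: 0+24=24)
  J=23 → Machine 2 (load: 0+23=23)
  J=18 → Machine 3 (load: 0+18=18)
  J=17 → Machine 3 (load: 18+17=35)
  J=11 → Machine 2 (load: 23+11=34)
  J=7 → Machine 1 (load: 24+7=31)
  J=6 → Machine 1 (load: 31+6=37)
Machine loads: [37, 34, 35]
Makespan = max = 37 time units


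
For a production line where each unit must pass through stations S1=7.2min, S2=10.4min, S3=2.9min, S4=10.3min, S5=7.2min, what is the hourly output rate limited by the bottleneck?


Bottleneck = longest station time
Station times: [7.2, 10.4, 2.9, 10.3, 7.2]
Max = 10.4 min
Rate = 60 / 10.4
= 5.77 units/hour (bottleneck: 10.4min)


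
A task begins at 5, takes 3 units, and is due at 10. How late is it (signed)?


Completion = 5 + 3 = 8
Lateness = C - d = 8 - 10
= -2


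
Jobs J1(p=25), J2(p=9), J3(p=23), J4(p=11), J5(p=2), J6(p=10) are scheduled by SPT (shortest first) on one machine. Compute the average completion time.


SPT order: J5 → J2 → J6 → J4 → J3 → J1
Completion times:
  J5: C=2
  J2: C=11
  J6: C=21
  J4: C=32
  J3: C=55
  J1: C=80
Sum = 201, n = 6
Mean flow = 201/6
= 33.50


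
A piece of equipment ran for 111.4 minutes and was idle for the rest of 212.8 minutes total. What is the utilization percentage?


Utilization = busy / total × 100
= 111.4 / 212.8 × 100
= 52.3%


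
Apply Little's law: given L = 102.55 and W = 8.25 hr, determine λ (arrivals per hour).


Little's law: L = λW → λ = L / W
= 102.55 / 8.25
= 12.43 per hour


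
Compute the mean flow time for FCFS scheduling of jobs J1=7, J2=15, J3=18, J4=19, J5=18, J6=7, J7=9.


Completion times:
  J1: completes at 7
  J2: completes at 22
  J3: completes at 40
  J4: completes at 59
  J5: completes at 77
  J6: completes at 84
  J7: completes at 93
Sum = 382
Average = 382/7
= 54.57


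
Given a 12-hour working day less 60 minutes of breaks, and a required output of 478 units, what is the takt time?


Available = 12×60 - 60 = 660 min
Takt time = 660 / 478
= 1.38 min/unit


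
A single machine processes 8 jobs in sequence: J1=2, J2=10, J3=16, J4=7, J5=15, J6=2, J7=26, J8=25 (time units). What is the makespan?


Sequential makespan: sum all processing times
= 2 + 10 + 16 + 7 + 15 + 2 + 26 + 25
= 103 time units


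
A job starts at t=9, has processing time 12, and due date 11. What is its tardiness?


Completion = start + processing = 9 + 12 = 21
Tardiness = max(0, C - d) = max(0, 21 - 11)
= max(0, 10)
= 10


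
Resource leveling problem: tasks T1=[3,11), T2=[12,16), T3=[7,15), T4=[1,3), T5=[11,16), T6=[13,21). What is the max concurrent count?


Check each time point for overlaps:
  t=13: 4 tasks active (T2, T3, T5, T6)
Max concurrent = 4


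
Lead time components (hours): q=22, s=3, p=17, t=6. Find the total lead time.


Lead time = queue + setup + processing + transit
= 22 + 3 + 17 + 6
= 48 hours


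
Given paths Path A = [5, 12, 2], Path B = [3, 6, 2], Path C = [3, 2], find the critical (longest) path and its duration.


Path A: 5 + 12 + 2 = 19
Path B: 3 + 6 + 2 = 11
Path C: 3 + 2 = 5
Critical path = longest = max(19, 11, 5)
= 19 (Path A)


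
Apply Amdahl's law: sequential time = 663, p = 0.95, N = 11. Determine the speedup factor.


Amdahl's law: T_p = T × ((1-p) + p/N)
= 663 × ((1-0.95) + 0.95/11)
= 663 × (0.05 + 0.0864)
= 663 × 0.1364
= 90.41
Speedup = 663/90.41
= 7.33×


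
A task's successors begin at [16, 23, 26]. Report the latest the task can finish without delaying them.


LF = min of all successor start times
Successors start at: [16, 23, 26]
LF = min(16, 23, 26)
= 16


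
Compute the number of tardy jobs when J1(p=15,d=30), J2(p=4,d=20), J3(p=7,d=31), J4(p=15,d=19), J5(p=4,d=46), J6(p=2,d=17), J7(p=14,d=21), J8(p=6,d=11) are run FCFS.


Completion vs due date:
  J1: C=15, d=30 → on time
  J2: C=19, d=20 → on time
  J3: C=26, d=31 → on time
  J4: C=41, d=19 → TARDY
  J5: C=45, d=46 → on time
  J6: C=47, d=17 → TARDY
  J7: C=61, d=21 → TARDY
  J8: C=67, d=11 → TARDY
Tardy jobs: J4, J6, J7, J8
Count = 4


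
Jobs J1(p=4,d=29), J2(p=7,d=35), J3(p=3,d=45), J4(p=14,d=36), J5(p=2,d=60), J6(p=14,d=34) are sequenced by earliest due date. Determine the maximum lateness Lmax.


EDD order: J1 → J6 → J2 → J4 → J3 → J5
Completion and lateness:
  J1: C=4, d=29, L=4-29=-25
  J6: C=18, d=34, L=18-34=-16
  J2: C=25, d=35, L=25-35=-10
  J4: C=39, d=36, L=39-36=3
  J3: C=42, d=45, L=42-45=-3
  J5: C=44, d=60, L=44-60=-16
Lmax = max(-25, -16, -10, 3, -3, -16)
= 3


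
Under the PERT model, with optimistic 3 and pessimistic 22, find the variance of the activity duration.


σ² = ((p - o) / 6)² = (p - o)² / 36
= (22 - 3)² / 36
= 19² / 36
= 361 / 36
= 10.0278


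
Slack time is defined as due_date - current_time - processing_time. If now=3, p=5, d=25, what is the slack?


Slack = due - current_time - processing
= 25 - 3 - 5
= 17


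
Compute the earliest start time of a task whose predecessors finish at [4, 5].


ES = max of all predecessor completion times
Predecessors: [4, 5]
ES = max(4, 5)
= 5


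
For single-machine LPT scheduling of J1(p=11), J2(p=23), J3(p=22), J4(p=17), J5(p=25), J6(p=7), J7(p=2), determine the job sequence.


LPT: sort by longest processing time first
  J5: p=25
  J2: p=23
  J3: p=22
  J4: p=17
  J1: p=11
  J6: p=7
  J7: p=2
Order: J5 → J2 → J3 → J4 → J1 → J6 → J7


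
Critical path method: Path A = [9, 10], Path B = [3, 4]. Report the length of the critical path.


Path A: 9 + 10 = 19
Path B: 3 + 4 = 7
Critical path = longest = max(19, 7)
= 19 (Path A)


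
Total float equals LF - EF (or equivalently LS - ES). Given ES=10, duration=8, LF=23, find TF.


EF = ES + duration = 10 + 8 = 18
LS = LF - duration = 23 - 8 = 15
Total Float = LF - EF = 23 - 18
(or LS - ES = 15 - 10)
= 5


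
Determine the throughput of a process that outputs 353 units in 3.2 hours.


Throughput = units / time
= 353 / 3.2
= 110.3 units/hour


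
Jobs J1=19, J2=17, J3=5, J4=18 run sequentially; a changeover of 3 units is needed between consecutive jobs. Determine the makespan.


Makespan = Σ processing + (n-1) × setup
= (19 + 17 + 5 + 18) + (4-1)×3
= 59 + 9
= 68 time units


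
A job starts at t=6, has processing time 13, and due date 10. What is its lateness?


Completion = 6 + 13 = 19
Lateness = C - d = 19 - 10
= 9


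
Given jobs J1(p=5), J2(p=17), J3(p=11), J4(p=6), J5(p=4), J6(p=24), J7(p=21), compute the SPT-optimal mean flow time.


SPT order: J5 → J1 → J4 → J3 → J2 → J7 → J6
Completion times:
  J5: C=4
  J1: C=9
  J4: C=15
  J3: C=26
  J2: C=43
  J7: C=64
  J6: C=88
Sum = 249, n = 7
Mean flow = 249/7
= 35.57


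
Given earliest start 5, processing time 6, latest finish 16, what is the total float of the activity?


EF = ES + duration = 5 + 6 = 11
LS = LF - duration = 16 - 6 = 10
Total Float = LF - EF = 16 - 11
(or LS - ES = 10 - 5)
= 5


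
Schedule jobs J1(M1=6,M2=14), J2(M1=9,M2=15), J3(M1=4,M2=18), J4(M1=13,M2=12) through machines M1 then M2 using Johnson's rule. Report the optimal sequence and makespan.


Johnson's rule:
Group 1 (M1≤M2, sort by M1): ['J3', 'J1', 'J2']
Group 2 (M1>M2, sort desc M2): ['J4']
Sequence: J3 → J1 → J2 → J4
Makespan calculation:
  J3: M1 done=4, M2 done=22
  J1: M1 done=10, M2 done=36
  J2: M1 done=19, M2 done=51
  J4: M1 done=32, M2 done=63
= Sequence: J3 → J1 → J2 → J4, Makespan: 63


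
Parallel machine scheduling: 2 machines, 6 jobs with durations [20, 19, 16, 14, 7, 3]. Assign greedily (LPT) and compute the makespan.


Jobs (LPT sorted): [20, 19, 16, 14, 7, 3]
Machines: 2
  J=20 → Machine 1 (load: 0+20=20)
  J=19 → Machine 2 (load: 0+19=19)
  J=16 → Machine 2 (load: 19+16=35)
  J=14 → Machine 1 (load: 20+14=34)
  J=7 → Machine 1 (load: 34+7=41)
  J=3 → Machine 2 (load: 35+3=38)
Machine loads: [41, 38]
Makespan = max = 41 time units


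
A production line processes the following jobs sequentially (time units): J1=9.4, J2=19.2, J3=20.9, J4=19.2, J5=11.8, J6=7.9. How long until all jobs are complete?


Sequential makespan: sum all processing times
= 9.4 + 19.2 + 20.9 + 19.2 + 11.8 + 7.9
= 88.4 time units


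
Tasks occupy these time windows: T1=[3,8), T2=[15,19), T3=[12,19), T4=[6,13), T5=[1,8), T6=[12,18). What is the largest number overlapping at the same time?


Check each time point for overlaps:
  t=6: 3 tasks active (T1, T4, T5)
Max concurrent = 3


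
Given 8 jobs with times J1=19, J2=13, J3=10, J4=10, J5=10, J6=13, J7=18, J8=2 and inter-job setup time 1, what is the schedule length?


Makespan = Σ processing + (n-1) × setup
= (19 + 13 + 10 + 10 + 10 + 13 + 18 + 2) + (8-1)×1
= 95 + 7
= 102 time units


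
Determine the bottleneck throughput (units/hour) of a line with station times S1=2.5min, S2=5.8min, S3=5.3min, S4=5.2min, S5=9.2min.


Bottleneck = longest station time
Station times: [2.5, 5.8, 5.3, 5.2, 9.2]
Max = 9.2 min
Rate = 60 / 9.2
= 6.52 units/hour (bottleneck: 9.2min)


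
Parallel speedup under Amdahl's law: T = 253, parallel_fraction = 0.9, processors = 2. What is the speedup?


Amdahl's law: T_p = T × ((1-p) + p/N)
= 253 × ((1-0.9) + 0.9/2)
= 253 × (0.10 + 0.4500)
= 253 × 0.5500
= 139.15
Speedup = 253/139.15
= 1.82×


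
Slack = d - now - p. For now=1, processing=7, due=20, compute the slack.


Slack = due - current_time - processing
= 20 - 1 - 7
= 12


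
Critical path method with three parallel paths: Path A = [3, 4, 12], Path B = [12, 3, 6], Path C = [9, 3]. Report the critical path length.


Path A: 3 + 4 + 12 = 19
Path B: 12 + 3 + 6 = 21
Path C: 9 + 3 = 12
Critical path = longest = max(19, 21, 12)
= 21 (Path B)


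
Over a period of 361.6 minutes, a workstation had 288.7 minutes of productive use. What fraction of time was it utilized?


Utilization = busy / total × 100
= 288.7 / 361.6 × 100
= 79.8%


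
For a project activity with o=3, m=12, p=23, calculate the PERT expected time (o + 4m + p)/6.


te = (o + 4m + p) / 6
= (3 + 4×12 + 23) / 6
= (3 + 48 + 23) / 6
= 74 / 6
= 12.33


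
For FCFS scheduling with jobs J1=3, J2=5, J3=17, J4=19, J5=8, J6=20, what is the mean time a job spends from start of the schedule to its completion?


Completion times:
  J1: completes at 3
  J2: completes at 8
  J3: completes at 25
  J4: completes at 44
  J5: completes at 52
  J6: completes at 72
Sum = 204
Average = 204/6
= 34.00


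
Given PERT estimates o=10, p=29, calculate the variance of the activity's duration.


σ² = ((p - o) / 6)² = (p - o)² / 36
= (29 - 10)² / 36
= 19² / 36
= 361 / 36
= 10.0278


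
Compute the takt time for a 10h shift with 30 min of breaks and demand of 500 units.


Available = 10×60 - 30 = 570 min
Takt time = 570 / 500
= 1.14 min/unit


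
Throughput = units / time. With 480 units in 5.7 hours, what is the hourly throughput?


Throughput = units / time
= 480 / 5.7
= 84.2 units/hour
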